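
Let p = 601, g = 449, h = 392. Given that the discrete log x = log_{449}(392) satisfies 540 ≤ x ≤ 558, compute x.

Compute 449^540 mod 601 = 287, then multiply by 449 repeatedly:
  449^540=287  449^541=249  449^542=15  449^543=124  449^544=384
  449^545=530  449^546=575  449^547=346  449^548=296  449^549=83
  449^550=5  449^551=442  449^552=128  449^553=377  449^554=392
Found 392 at exponent 554.

554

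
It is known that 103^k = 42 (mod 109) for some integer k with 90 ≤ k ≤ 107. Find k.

95

Compute 103^90 mod 109 = 46, then multiply by 103 repeatedly:
  103^90=46  103^91=51  103^92=21  103^93=92  103^94=102
  103^95=42
Found 42 at exponent 95.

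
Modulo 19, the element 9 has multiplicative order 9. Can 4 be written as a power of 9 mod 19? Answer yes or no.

yes

⟨9⟩ has order 9; its elements mod 19 are {1, 4, 5, 6, 7, 9, 11, 16, 17}.
4 is in this set.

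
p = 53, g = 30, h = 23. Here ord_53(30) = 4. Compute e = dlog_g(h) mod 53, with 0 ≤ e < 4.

Successive powers of 30 modulo 53:
  30^0=1  30^1=30  30^2=52  30^3=23
So 30^3 ≡ 23 (mod 53), giving e = 3.

3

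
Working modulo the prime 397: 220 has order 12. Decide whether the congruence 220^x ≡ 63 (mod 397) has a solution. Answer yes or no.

⟨220⟩ has order 12; its elements mod 397 are {1, 34, 35, 63, 157, 177, 220, 240, 334, 362, 363, 396}.
63 is in this set.

yes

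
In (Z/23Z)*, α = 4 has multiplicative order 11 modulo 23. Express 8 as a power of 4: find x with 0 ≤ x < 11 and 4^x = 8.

Successive powers of 4 modulo 23:
  4^0=1  4^1=4  4^2=16  4^3=18  4^4=3  4^5=12
  4^6=2  4^7=8
So 4^7 ≡ 8 (mod 23), giving x = 7.

7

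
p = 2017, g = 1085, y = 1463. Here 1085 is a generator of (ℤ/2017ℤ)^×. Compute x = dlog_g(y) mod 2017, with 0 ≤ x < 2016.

559

Baby-step giant-step with m = ceil(sqrt(2016)) = 45.
Baby table (1085^j mod 2017 for j=0..44):
  0:1  1:1085  2:1314  3:1688  4:44  5:1349  6:1340  7:1660
  8:1936  9:863  10:467  11:428  12:470  13:1666  14:378  15:679
  16:510  17:692  18:496  19:1638  20:253  21:193  22:1654  23:1477
  24:1047  25:424  26:164  27:444  28:1694  29:503  30:1165  31:1383
  32:1924  33:1962  34:835  35:342  36:1959  37:1614  38:434  39:929
  40:1482  41:421  42:943  43:536  44:664
Giant step factor: 1085^(-45) ≡ 1631 (mod 2017).
Scan 1463·1631^i mod 2017 for i = 0, 1, …:
  i=0: 1463   i=1: 42   i=2: 1941   i=3: 1098
  i=4: 1759   i=5: 755   i=6: 1035   i=7: 1873
  i=8: 1125   i=9: 1422   i=10: 1749   i=11: 581
  i=12: 1638
Match at i=12, j=19: x = 12·45 + 19 = 559.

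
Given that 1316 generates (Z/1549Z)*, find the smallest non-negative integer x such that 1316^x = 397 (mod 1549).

367

Baby-step giant-step with m = ceil(sqrt(1548)) = 40.
Baby table (1316^j mod 1549 for j=0..39):
  0:1  1:1316  2:74  3:1346  4:829  5:468  6:935  7:554
  8:1034  9:722  10:615  11:762  12:589  13:624  14:214  15:1255
  16:346  17:1479  18:820  19:1016  20:269  21:832  22:1318  23:1157
  24:1494  25:423  26:577  27:322  28:875  29:593  30:1241  31:510
  32:443  33:564  34:253  35:1462  36:134  37:1307  38:622  39:680
Giant step factor: 1316^(-40) ≡ 389 (mod 1549).
Scan 397·389^i mod 1549 for i = 0, 1, …:
  i=0: 397   i=1: 1082   i=2: 1119   i=3: 22
  i=4: 813   i=5: 261   i=6: 844   i=7: 1477
  i=8: 1423   i=9: 554
Match at i=9, j=7: x = 9·40 + 7 = 367.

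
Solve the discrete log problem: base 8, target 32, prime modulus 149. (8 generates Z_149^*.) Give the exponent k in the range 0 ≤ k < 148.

51

Baby-step giant-step with m = ceil(sqrt(148)) = 13.
Baby table (8^j mod 149 for j=0..12):
  0:1  1:8  2:64  3:65  4:73  5:137  6:53  7:126
  8:114  9:18  10:144  11:109  12:127
Giant step factor: 8^(-13) ≡ 11 (mod 149).
Scan 32·11^i mod 149 for i = 0, 1, …:
  i=0: 32   i=1: 54   i=2: 147   i=3: 127
Match at i=3, j=12: k = 3·13 + 12 = 51.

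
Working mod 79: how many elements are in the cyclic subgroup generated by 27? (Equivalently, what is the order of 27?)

The order of 27 must divide p − 1 = 78 = 2 · 3 · 13.
Divisors: 1, 2, 3, 6, 13, 26, 39, 78.
Check each in increasing order: 27^1 ≡ 27;  27^2 ≡ 18;  27^3 ≡ 12;  27^6 ≡ 65;  27^13 ≡ 78;  27^26 ≡ 1.
Smallest exponent giving 1 is 26.

26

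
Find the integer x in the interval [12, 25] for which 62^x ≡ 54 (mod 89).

21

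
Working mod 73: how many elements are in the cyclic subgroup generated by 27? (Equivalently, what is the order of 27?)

4

The order of 27 must divide p − 1 = 72 = 2^3 · 3^2.
Divisors: 1, 2, 3, 4, 6, 8, 9, 12, 18, 24, 36, 72.
Check each in increasing order: 27^1 ≡ 27;  27^2 ≡ 72;  27^3 ≡ 46;  27^4 ≡ 1.
Smallest exponent giving 1 is 4.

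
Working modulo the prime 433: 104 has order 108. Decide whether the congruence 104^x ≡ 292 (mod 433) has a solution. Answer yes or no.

292 ∈ ⟨104⟩ iff 292^108 ≡ 1 (mod 433), since |⟨104⟩| = 108.
292^108 mod 433 = 254.
Since 254 ≠ 1, 292 does not lie in the subgroup.

no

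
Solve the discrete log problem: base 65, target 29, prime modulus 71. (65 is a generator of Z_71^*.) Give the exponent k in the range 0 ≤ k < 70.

24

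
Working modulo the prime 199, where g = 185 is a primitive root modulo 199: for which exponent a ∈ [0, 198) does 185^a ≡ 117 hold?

150

Baby-step giant-step with m = ceil(sqrt(198)) = 15.
Baby table (185^j mod 199 for j=0..14):
  0:1  1:185  2:196  3:42  4:9  5:73  6:172  7:179
  8:81  9:60  10:155  11:19  12:132  13:142  14:2
Giant step factor: 185^(-15) ≡ 135 (mod 199).
Scan 117·135^i mod 199 for i = 0, 1, …:
  i=0: 117   i=1: 74   i=2: 40   i=3: 27
  i=4: 63   i=5: 147   i=6: 144   i=7: 137
  i=8: 187   i=9: 171   i=10: 1
Match at i=10, j=0: a = 10·15 + 0 = 150.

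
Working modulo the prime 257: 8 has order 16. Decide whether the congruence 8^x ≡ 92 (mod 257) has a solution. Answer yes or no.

no

92 ∈ ⟨8⟩ iff 92^16 ≡ 1 (mod 257), since |⟨8⟩| = 16.
92^16 mod 257 = 16.
Since 16 ≠ 1, 92 does not lie in the subgroup.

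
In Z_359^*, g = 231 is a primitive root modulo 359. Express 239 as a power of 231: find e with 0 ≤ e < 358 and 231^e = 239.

297

Baby-step giant-step with m = ceil(sqrt(358)) = 19.
Baby table (231^j mod 359 for j=0..18):
  0:1  1:231  2:229  3:126  4:27  5:134  6:80  7:171
  8:11  9:28  10:6  11:309  12:297  13:38  14:162  15:86
  16:121  17:308  18:66
Giant step factor: 231^(-19) ≡ 156 (mod 359).
Scan 239·156^i mod 359 for i = 0, 1, …:
  i=0: 239   i=1: 307   i=2: 145   i=3: 3
  i=4: 109   i=5: 131   i=6: 332   i=7: 96
  i=8: 257   i=9: 243     …   i=14: 354
  i=15: 297
Match at i=15, j=12: e = 15·19 + 12 = 297.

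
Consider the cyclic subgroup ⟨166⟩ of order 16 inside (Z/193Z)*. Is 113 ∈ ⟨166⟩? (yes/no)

no

113 ∈ ⟨166⟩ iff 113^16 ≡ 1 (mod 193), since |⟨166⟩| = 16.
113^16 mod 193 = 63.
Since 63 ≠ 1, 113 does not lie in the subgroup.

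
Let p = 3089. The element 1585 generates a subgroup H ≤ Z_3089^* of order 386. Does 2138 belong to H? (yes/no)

2138 ∈ ⟨1585⟩ iff 2138^386 ≡ 1 (mod 3089), since |⟨1585⟩| = 386.
2138^386 mod 3089 = 2816.
Since 2816 ≠ 1, 2138 does not lie in the subgroup.

no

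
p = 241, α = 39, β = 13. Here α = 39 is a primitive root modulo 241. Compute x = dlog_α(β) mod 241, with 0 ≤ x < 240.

83

Baby-step giant-step with m = ceil(sqrt(240)) = 16.
Baby table (39^j mod 241 for j=0..15):
  0:1  1:39  2:75  3:33  4:82  5:65  6:125  7:55
  8:217  9:28  10:128  11:172  12:201  13:127  14:133  15:126
Giant step factor: 39^(-16) ≡ 100 (mod 241).
Scan 13·100^i mod 241 for i = 0, 1, …:
  i=0: 13   i=1: 95   i=2: 101   i=3: 219
  i=4: 210   i=5: 33
Match at i=5, j=3: x = 5·16 + 3 = 83.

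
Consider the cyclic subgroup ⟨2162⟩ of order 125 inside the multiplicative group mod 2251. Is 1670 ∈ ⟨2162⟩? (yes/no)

1670 ∈ ⟨2162⟩ iff 1670^125 ≡ 1 (mod 2251), since |⟨2162⟩| = 125.
1670^125 mod 2251 = 2250.
Since 2250 ≠ 1, 1670 does not lie in the subgroup.

no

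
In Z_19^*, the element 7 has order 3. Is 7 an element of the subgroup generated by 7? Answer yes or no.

yes

7 ∈ ⟨7⟩ iff 7^3 ≡ 1 (mod 19), since |⟨7⟩| = 3.
7^3 mod 19 = 1.
Since 1 = 1, 7 lies in the subgroup.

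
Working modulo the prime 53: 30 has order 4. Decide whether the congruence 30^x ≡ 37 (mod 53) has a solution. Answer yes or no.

no

37 ∈ ⟨30⟩ iff 37^4 ≡ 1 (mod 53), since |⟨30⟩| = 4.
37^4 mod 53 = 28.
Since 28 ≠ 1, 37 does not lie in the subgroup.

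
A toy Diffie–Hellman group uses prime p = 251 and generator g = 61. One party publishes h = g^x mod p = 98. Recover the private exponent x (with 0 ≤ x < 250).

227

Baby-step giant-step with m = ceil(sqrt(250)) = 16.
Baby table (61^j mod 251 for j=0..15):
  0:1  1:61  2:207  3:77  4:179  5:126  6:156  7:229
  8:164  9:215  10:63  11:78  12:240  13:82  14:233  15:157
Giant step factor: 61^(-16) ≡ 103 (mod 251).
Scan 98·103^i mod 251 for i = 0, 1, …:
  i=0: 98   i=1: 54   i=2: 40   i=3: 104
  i=4: 170   i=5: 191   i=6: 95   i=7: 247
  i=8: 90   i=9: 234     …   i=13: 242
  i=14: 77
Match at i=14, j=3: x = 14·16 + 3 = 227.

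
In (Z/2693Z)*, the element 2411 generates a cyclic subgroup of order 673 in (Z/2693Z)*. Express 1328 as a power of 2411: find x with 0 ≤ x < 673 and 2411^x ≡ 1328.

420

Baby-step giant-step with m = ceil(sqrt(673)) = 26.
Baby table (2411^j mod 2693 for j=0..25):
  0:1  1:2411  2:1427  3:1536  4:421  5:2463  6:228  7:336
  8:2196  9:118  10:1733  11:1420  12:817  13:1204  14:2483  15:2667
  16:1946  17:600  18:459  19:2519  20:594  21:2151  22:2036  23:2150
  24:2318  25:723
Giant step factor: 2411^(-26) ≡ 1622 (mod 2693).
Scan 1328·1622^i mod 2693 for i = 0, 1, …:
  i=0: 1328   i=1: 2309   i=2: 1928   i=3: 643
  i=4: 755   i=5: 1988   i=6: 1015   i=7: 907
  i=8: 776   i=9: 1041     …   i=15: 676
  i=16: 421
Match at i=16, j=4: x = 16·26 + 4 = 420.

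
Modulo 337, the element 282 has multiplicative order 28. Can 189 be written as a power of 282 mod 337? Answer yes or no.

yes

189 ∈ ⟨282⟩ iff 189^28 ≡ 1 (mod 337), since |⟨282⟩| = 28.
189^28 mod 337 = 1.
Since 1 = 1, 189 lies in the subgroup.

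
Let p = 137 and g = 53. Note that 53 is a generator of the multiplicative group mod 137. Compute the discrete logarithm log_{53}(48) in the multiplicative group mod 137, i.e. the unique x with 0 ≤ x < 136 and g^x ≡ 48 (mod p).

Baby-step giant-step with m = ceil(sqrt(136)) = 12.
Baby table (53^j mod 137 for j=0..11):
  0:1  1:53  2:69  3:95  4:103  5:116  6:120  7:58
  8:60  9:29  10:30  11:83
Giant step factor: 53^(-12) ≡ 64 (mod 137).
Scan 48·64^i mod 137 for i = 0, 1, …:
  i=0: 48   i=1: 58
Match at i=1, j=7: x = 1·12 + 7 = 19.

19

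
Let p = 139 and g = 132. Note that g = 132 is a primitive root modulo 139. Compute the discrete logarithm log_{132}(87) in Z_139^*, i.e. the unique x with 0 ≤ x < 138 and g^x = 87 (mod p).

Baby-step giant-step with m = ceil(sqrt(138)) = 12.
Baby table (132^j mod 139 for j=0..11):
  0:1  1:132  2:49  3:74  4:38  5:12  6:55  7:32
  8:54  9:39  10:5  11:104
Giant step factor: 132^(-12) ≡ 80 (mod 139).
Scan 87·80^i mod 139 for i = 0, 1, …:
  i=0: 87   i=1: 10   i=2: 105   i=3: 60
  i=4: 74
Match at i=4, j=3: x = 4·12 + 3 = 51.

51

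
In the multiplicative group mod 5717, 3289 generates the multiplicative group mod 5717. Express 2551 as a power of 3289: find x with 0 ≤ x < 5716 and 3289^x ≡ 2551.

Baby-step giant-step with m = ceil(sqrt(5716)) = 76.
Baby table (3289^j mod 5717 for j=0..75):
  0:1  1:3289  2:957  3:3223  4:1129  5:2948  6:5657  7:2755
  8:5467  9:998  10:864  11:347  12:3600  13:493  14:3566  15:3007
  16:5330  17:2048  18:1246  19:4722  20:3286  21:2524  22:352  23:2894
  24:5278  25:2530  26:2935  27:2919  28:1748  29:3587  30:3472  31:2559
  32:1127  33:2087  34:3743  35:2026  36:3209  37:819  38:984  39:554
  40:4100  41:4214  42:1838  43:2313  44:3847  45:1062  46:5548  47:4425
  48:4060  49:4145  50:3577  51:4884  52:4423  53:3199  54:2231  55:2848
  56:2626  57:4244  58:3319  59:2438  60:3348  61:630  62:2516  63:2625
  64:955  65:2362  66:4932  67:2219  68:3399  69:2576  70:5587  71:1205
  72:1364  73:4068  74:1872  75:5516
Giant step factor: 3289^(-76) ≡ 2160 (mod 5717).
Scan 2551·2160^i mod 5717 for i = 0, 1, …:
  i=0: 2551   i=1: 4689   i=2: 3433   i=3: 331
  i=4: 335   i=5: 3258   i=6: 5370   i=7: 5124
  i=8: 5445   i=9: 1331     …   i=42: 1770
  i=43: 4244
Match at i=43, j=57: x = 43·76 + 57 = 3325.

3325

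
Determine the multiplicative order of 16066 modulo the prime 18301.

1830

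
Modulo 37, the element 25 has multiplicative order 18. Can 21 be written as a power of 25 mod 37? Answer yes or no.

⟨25⟩ has order 18; its elements mod 37 are {1, 3, 4, 7, 9, 10, 11, 12, 16, 21, 25, 26, 27, 28, 30, 33, 34, 36}.
21 is in this set.

yes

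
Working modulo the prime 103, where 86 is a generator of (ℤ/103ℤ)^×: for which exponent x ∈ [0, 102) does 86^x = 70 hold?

Baby-step giant-step with m = ceil(sqrt(102)) = 11.
Baby table (86^j mod 103 for j=0..10):
  0:1  1:86  2:83  3:31  4:91  5:101  6:34  7:40
  8:41  9:24  10:4
Giant step factor: 86^(-11) ≡ 53 (mod 103).
Scan 70·53^i mod 103 for i = 0, 1, …:
  i=0: 70   i=1: 2   i=2: 3   i=3: 56
  i=4: 84   i=5: 23   i=6: 86
Match at i=6, j=1: x = 6·11 + 1 = 67.

67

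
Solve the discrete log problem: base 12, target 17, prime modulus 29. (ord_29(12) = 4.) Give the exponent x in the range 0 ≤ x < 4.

Successive powers of 12 modulo 29:
  12^0=1  12^1=12  12^2=28  12^3=17
So 12^3 ≡ 17 (mod 29), giving x = 3.

3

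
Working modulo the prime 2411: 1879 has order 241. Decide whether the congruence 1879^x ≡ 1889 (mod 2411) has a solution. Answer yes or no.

1889 ∈ ⟨1879⟩ iff 1889^241 ≡ 1 (mod 2411), since |⟨1879⟩| = 241.
1889^241 mod 2411 = 1.
Since 1 = 1, 1889 lies in the subgroup.

yes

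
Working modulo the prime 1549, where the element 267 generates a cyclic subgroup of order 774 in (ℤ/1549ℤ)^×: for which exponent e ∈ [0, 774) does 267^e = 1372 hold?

772

Baby-step giant-step with m = ceil(sqrt(774)) = 28.
Baby table (267^j mod 1549 for j=0..27):
  0:1  1:267  2:35  3:51  4:1225  5:236  6:1052  7:515
  8:1193  9:986  10:1481  11:432  12:718  13:1179  14:346  15:991
  16:1267  17:607  18:973  19:1108  20:1526  21:55  22:744  23:376
  24:1256  25:768  26:588  27:547
Giant step factor: 267^(-28) ≡ 1035 (mod 1549).
Scan 1372·1035^i mod 1549 for i = 0, 1, …:
  i=0: 1372   i=1: 1136   i=2: 69   i=3: 161
  i=4: 892   i=5: 16   i=6: 1070   i=7: 1464
  i=8: 318   i=9: 742     …   i=26: 543
  i=27: 1267
Match at i=27, j=16: e = 27·28 + 16 = 772.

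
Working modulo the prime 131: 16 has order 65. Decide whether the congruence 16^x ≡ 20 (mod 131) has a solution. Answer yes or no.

20 ∈ ⟨16⟩ iff 20^65 ≡ 1 (mod 131), since |⟨16⟩| = 65.
20^65 mod 131 = 1.
Since 1 = 1, 20 lies in the subgroup.

yes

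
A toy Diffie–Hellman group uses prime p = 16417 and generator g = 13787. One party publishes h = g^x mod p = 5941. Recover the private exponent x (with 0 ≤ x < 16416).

9786

Baby-step giant-step with m = ceil(sqrt(16416)) = 129.
Baby table (13787^j mod 16417 for j=0..128):
  0:1  1:13787  2:5343  3:862  4:14903  5:8906  6:4279  7:8292
  8:10233  9:11090  10:6309  11:4917  12:4886  13:4331  14:2868  15:8980
  16:6663  17:9666  18:8353  19:13973  20:8673  21:9640  22:11065  23:6391
  24:2678  25:16170  26:9347  27:10056  28:507  29:12784  30:96  31:10192
  32:4001  33:667  34:2409  35:1292  36:359  37:8016  38:13765  39:13952
  40:14652  41:12356  42:9380  43:5351  44:12656  45:8396  46:15802  47:8584
  48:13872  49:11631  50:11758  51:6088  52:11552  53:6107  54:10833  55:9122
  56:10794  57:13190  58:15838  59:12406  60:9216  61:9829  62:6505  63:14781
  64:1426  65:9113  66:1630  67:14354  68:8080  69:9615  70:11147  71:4152
  72:13962  73:4769  74:118  75:1583  76:6628  77:3214  78:1935  79:220
  80:12412  81:9853  82:9053  83:11677  84:5697  85:5611  86:1953  87:2131
  88:10084  89:8952  90:14635  91:7815  92:634  93:7114  94:5560  95:4747
  96:8727  97:15373  98:4081  99:3688  100:3007  101:4584  102:10575  103:14565
  104:11328  105:4215  106:12442  107:13038  108:5173  109:4703  110:9528  111:10119
  112:15404  113:4636  114:5151  115:13312  116:6901  117:7572  118:15878  119:5708
  120:9515  121:11475  122:11613  123:9847  124:8416  125:12453  126:525  127:14695
  128:14185
Giant step factor: 13787^(-129) ≡ 1509 (mod 16417).
Scan 5941·1509^i mod 16417 for i = 0, 1, …:
  i=0: 5941   i=1: 1287   i=2: 4877   i=3: 4577
  i=4: 11553   i=5: 15040   i=6: 7066   i=7: 7961
  i=8: 12322   i=9: 9854     …   i=74: 11887
  i=75: 10119
Match at i=75, j=111: x = 75·129 + 111 = 9786.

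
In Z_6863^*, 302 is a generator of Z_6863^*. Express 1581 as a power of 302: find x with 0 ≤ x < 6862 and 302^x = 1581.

1393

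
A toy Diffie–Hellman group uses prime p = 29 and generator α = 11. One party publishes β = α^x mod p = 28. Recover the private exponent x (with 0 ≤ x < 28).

Successive powers of 11 modulo 29:
  11^0=1  11^1=11  11^2=5  11^3=26  11^4=25  11^5=14
  11^6=9  11^7=12  11^8=16  11^9=2  11^10=22  11^11=10
  11^12=23  11^13=21  11^14=28
So 11^14 ≡ 28 (mod 29), giving x = 14.

14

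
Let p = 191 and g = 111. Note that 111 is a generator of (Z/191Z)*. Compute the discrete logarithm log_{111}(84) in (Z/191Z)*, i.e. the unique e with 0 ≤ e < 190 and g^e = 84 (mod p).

145

Baby-step giant-step with m = ceil(sqrt(190)) = 14.
Baby table (111^j mod 191 for j=0..13):
  0:1  1:111  2:97  3:71  4:50  5:11  6:75  7:112
  8:17  9:168  10:121  11:61  12:86  13:187
Giant step factor: 111^(-14) ≡ 77 (mod 191).
Scan 84·77^i mod 191 for i = 0, 1, …:
  i=0: 84   i=1: 165   i=2: 99   i=3: 174
  i=4: 28   i=5: 55   i=6: 33   i=7: 58
  i=8: 73   i=9: 82   i=10: 11
Match at i=10, j=5: e = 10·14 + 5 = 145.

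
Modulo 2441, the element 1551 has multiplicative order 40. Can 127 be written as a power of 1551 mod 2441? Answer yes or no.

no

127 ∈ ⟨1551⟩ iff 127^40 ≡ 1 (mod 2441), since |⟨1551⟩| = 40.
127^40 mod 2441 = 40.
Since 40 ≠ 1, 127 does not lie in the subgroup.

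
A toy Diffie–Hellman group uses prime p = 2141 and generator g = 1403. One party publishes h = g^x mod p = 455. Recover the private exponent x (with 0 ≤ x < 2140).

Baby-step giant-step with m = ceil(sqrt(2140)) = 47.
Baby table (1403^j mod 2141 for j=0..46):
  0:1  1:1403  2:830  3:1927  4:1639  5:83  6:835  7:378
  8:1507  9:1154  10:466  11:793  12:1400  13:903  14:1578  15:140
  16:1589  17:586  18:14  19:373  20:915  21:1286  22:1536  23:1162
  24:985  25:1010  26:1829  27:1169  28:101  29:397  30:331  31:1937
  32:682  33:1960  34:836  35:1781  36:196  37:940  38:2105  39:876
  40:94  41:1281  42:944  43:1294  44:2055  45:1379  46:1414
Giant step factor: 1403^(-47) ≡ 448 (mod 2141).
Scan 455·448^i mod 2141 for i = 0, 1, …:
  i=0: 455   i=1: 445   i=2: 247   i=3: 1465
  i=4: 1174   i=5: 1407   i=6: 882   i=7: 1192
  i=8: 907   i=9: 1687     …   i=39: 370
  i=40: 903
Match at i=40, j=13: x = 40·47 + 13 = 1893.

1893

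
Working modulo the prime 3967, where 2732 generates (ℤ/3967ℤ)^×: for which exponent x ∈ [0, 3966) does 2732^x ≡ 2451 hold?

1626

Baby-step giant-step with m = ceil(sqrt(3966)) = 63.
Baby table (2732^j mod 3967 for j=0..62):
  0:1  1:2732  2:1897  3:1702  4:540  5:3523  6:894  7:2703
  8:2009  9:2227  10:2753  11:3731  12:1869  13:579  14:2962  15:3471
  16:1642  17:3234  18:779  19:1916  20:2039  21:880  22:158  23:3220
  24:2201  25:3127  26:2013  27:1254  28:2407  29:2605  30:62  31:2770
  32:2571  33:2382  34:1744  35:241  36:3857  37:972  38:1581  39:3196
  40:105  41:1236  42:835  43:195  44:1162  45:984  46:2629  47:2158
  48:694  49:3749  50:3441  51:2989  52:1862  53:1290  54:1584  55:3458
  56:1829  57:2375  58:2455  59:2830  60:3844  61:1159  62:722
Giant step factor: 2732^(-63) ≡ 3121 (mod 3967).
Scan 2451·3121^i mod 3967 for i = 0, 1, …:
  i=0: 2451   i=1: 1195   i=2: 615   i=3: 3354
  i=4: 2888   i=5: 424   i=6: 2293   i=7: 3952
  i=8: 789   i=9: 2929     …   i=24: 3518
  i=25: 2989
Match at i=25, j=51: x = 25·63 + 51 = 1626.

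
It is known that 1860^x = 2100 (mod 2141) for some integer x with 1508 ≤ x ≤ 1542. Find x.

1536

Compute 1860^1508 mod 2141 = 152, then multiply by 1860 repeatedly:
  1860^1508=152  1860^1509=108  1860^1510=1767  1860^1511=185  1860^1512=1540
  1860^1513=1883  1860^1514=1845  1860^1515=1818  1860^1516=841  1860^1517=1330
  1860^1518=945  1860^1519=2080  1860^1520=13  1860^1521=629  1860^1522=954
  1860^1523=1692  1860^1524=1991  1860^1525=1471  1860^1526=2003  1860^1527=240
  1860^1528=1072  1860^1529=649  1860^1530=1757  1860^1531=854  1860^1532=1959
  1860^1533=1899  1860^1534=1631  1860^1535=2004  1860^1536=2100
Found 2100 at exponent 1536.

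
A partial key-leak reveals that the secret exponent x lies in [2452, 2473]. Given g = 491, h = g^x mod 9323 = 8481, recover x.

Compute 491^2452 mod 9323 = 7154, then multiply by 491 repeatedly:
  491^2452=7154  491^2453=7166  491^2454=3735  491^2455=6577  491^2456=3549
  491^2457=8481
Found 8481 at exponent 2457.

2457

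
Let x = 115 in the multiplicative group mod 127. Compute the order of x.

The order of 115 must divide p − 1 = 126 = 2 · 3^2 · 7.
Divisors: 1, 2, 3, 6, 7, 9, 14, 18, 21, 42, 63, 126.
Check each in increasing order: 115^1 ≡ 115;  115^2 ≡ 17;  115^3 ≡ 50;  115^6 ≡ 87;  115^7 ≡ 99;  115^9 ≡ 32;  115^14 ≡ 22;  115^18 ≡ 8;  115^21 ≡ 19;  115^42 ≡ 107;  115^63 ≡ 1.
Smallest exponent giving 1 is 63.

63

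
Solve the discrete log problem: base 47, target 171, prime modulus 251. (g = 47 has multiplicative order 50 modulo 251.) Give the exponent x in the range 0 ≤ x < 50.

47

Baby-step giant-step with m = ceil(sqrt(50)) = 8.
Baby table (47^j mod 251 for j=0..7):
  0:1  1:47  2:201  3:160  4:241  5:32  6:249  7:157
Giant step factor: 47^(-8) ≡ 123 (mod 251).
Scan 171·123^i mod 251 for i = 0, 1, …:
  i=0: 171   i=1: 200   i=2: 2   i=3: 246
  i=4: 138   i=5: 157
Match at i=5, j=7: x = 5·8 + 7 = 47.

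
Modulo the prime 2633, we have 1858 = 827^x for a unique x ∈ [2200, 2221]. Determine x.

Compute 827^2200 mod 2633 = 928, then multiply by 827 repeatedly:
  827^2200=928  827^2201=1253  827^2202=1462  827^2203=527  827^2204=1384
  827^2205=1846  827^2206=2135  827^2207=1535  827^2208=339  827^2209=1255
  827^2210=483  827^2211=1858
Found 1858 at exponent 2211.

2211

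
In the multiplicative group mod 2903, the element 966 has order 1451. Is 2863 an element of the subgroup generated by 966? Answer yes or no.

yes

2863 ∈ ⟨966⟩ iff 2863^1451 ≡ 1 (mod 2903), since |⟨966⟩| = 1451.
2863^1451 mod 2903 = 1.
Since 1 = 1, 2863 lies in the subgroup.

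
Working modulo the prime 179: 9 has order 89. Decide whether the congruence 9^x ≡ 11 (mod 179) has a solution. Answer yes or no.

no

11 ∈ ⟨9⟩ iff 11^89 ≡ 1 (mod 179), since |⟨9⟩| = 89.
11^89 mod 179 = 178.
Since 178 ≠ 1, 11 does not lie in the subgroup.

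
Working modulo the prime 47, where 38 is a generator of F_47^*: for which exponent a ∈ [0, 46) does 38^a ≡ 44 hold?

35

Baby-step giant-step with m = ceil(sqrt(46)) = 7.
Baby table (38^j mod 47 for j=0..6):
  0:1  1:38  2:34  3:23  4:28  5:30  6:12
Giant step factor: 38^(-7) ≡ 10 (mod 47).
Scan 44·10^i mod 47 for i = 0, 1, …:
  i=0: 44   i=1: 17   i=2: 29   i=3: 8
  i=4: 33   i=5: 1
Match at i=5, j=0: a = 5·7 + 0 = 35.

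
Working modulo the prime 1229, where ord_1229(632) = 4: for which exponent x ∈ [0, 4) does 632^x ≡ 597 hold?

Successive powers of 632 modulo 1229:
  632^0=1  632^1=632  632^2=1228  632^3=597
So 632^3 ≡ 597 (mod 1229), giving x = 3.

3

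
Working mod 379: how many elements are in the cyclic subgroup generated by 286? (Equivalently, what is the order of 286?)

42

The order of 286 must divide p − 1 = 378 = 2 · 3^3 · 7.
Divisors: 1, 2, 3, 6, 7, 9, 14, 18, 21, 27, 42, 54, 63, 126, 189, 378.
Check each in increasing order: 286^1 ≡ 286;  286^2 ≡ 311;  286^3 ≡ 260;  286^6 ≡ 138;  286^7 ≡ 52;  286^9 ≡ 254;  286^14 ≡ 51;  286^18 ≡ 86;  286^21 ≡ 378;  286^27 ≡ 241;  286^42 ≡ 1.
Smallest exponent giving 1 is 42.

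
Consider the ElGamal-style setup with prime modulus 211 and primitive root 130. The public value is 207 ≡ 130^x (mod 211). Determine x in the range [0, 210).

11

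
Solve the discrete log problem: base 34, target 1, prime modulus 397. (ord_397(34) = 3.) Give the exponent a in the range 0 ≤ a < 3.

Successive powers of 34 modulo 397:
  34^0=1
So 34^0 ≡ 1 (mod 397), giving a = 0.

0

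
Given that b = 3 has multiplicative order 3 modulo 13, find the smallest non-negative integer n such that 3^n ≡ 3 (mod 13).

1

Successive powers of 3 modulo 13:
  3^0=1  3^1=3
So 3^1 ≡ 3 (mod 13), giving n = 1.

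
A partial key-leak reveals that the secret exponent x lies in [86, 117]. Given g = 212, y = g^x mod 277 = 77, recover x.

Compute 212^86 mod 277 = 39, then multiply by 212 repeatedly:
  212^86=39  212^87=235  212^88=237  212^89=107  212^90=247
  212^91=11  212^92=116  212^93=216  212^94=87  212^95=162
  212^96=273  212^97=260  212^98=274  212^99=195  212^100=67
  212^101=77
Found 77 at exponent 101.

101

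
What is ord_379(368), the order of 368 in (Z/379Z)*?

27

The order of 368 must divide p − 1 = 378 = 2 · 3^3 · 7.
Divisors: 1, 2, 3, 6, 7, 9, 14, 18, 21, 27, 42, 54, 63, 126, 189, 378.
Check each in increasing order: 368^1 ≡ 368;  368^2 ≡ 121;  368^3 ≡ 185;  368^6 ≡ 115;  368^7 ≡ 251;  368^9 ≡ 51;  368^14 ≡ 87;  368^18 ≡ 327;  368^21 ≡ 234;  368^27 ≡ 1.
Smallest exponent giving 1 is 27.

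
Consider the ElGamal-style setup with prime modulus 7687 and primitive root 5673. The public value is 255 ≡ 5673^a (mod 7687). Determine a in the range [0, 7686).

Baby-step giant-step with m = ceil(sqrt(7686)) = 88.
Baby table (5673^j mod 7687 for j=0..87):
  0:1  1:5673  2:5147  3:3705  4:2207  5:5875  6:5730  7:5654
  8:4978  9:5843  10:995  11:2377  12:1723  13:4402  14:5170  15:3505
  16:5283  17:6533  18:2682  19:2413  20:6089  21:5206  22:184  23:6087
  24:1547  25:5264  26:6364  27:4820  28:1201  29:2591  30:1199  31:6619
  32:6279  33:6896  34:1865  35:2833  36:5779  37:6899  38:3510  39:2900
  40:1520  41:5833  42:5761  43:4716  44:3108  45:5393  46:229  47:14
  48:2552  49:2875  50:5748  51:150  52:5380  53:3350  54:2286  55:509
  56:4932  57:6243  58:2530  59:1061  60:132  61:3197  62:2948  63:4779
  64:6905  65:6800  66:3034  67:689  68:3701  69:2576  70:661  71:6284
  72:4513  73:4539  74:5984  75:1440  76:5526  77:1412  78:422  79:3349
  80:4300  81:3049  82:1227  83:4036  84:4342  85:3018  86:2165  87:5906
Giant step factor: 5673^(-88) ≡ 4814 (mod 7687).
Scan 255·4814^i mod 7687 for i = 0, 1, …:
  i=0: 255   i=1: 5337   i=2: 2364   i=3: 3536
  i=4: 3286   i=5: 6645   i=6: 3423   i=7: 5081
  i=8: 7587   i=9: 2881     …   i=14: 7249
  i=15: 5393
Match at i=15, j=45: a = 15·88 + 45 = 1365.

1365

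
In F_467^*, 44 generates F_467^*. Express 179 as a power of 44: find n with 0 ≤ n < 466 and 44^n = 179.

210

Baby-step giant-step with m = ceil(sqrt(466)) = 22.
Baby table (44^j mod 467 for j=0..21):
  0:1  1:44  2:68  3:190  4:421  5:311  6:141  7:133
  8:248  9:171  10:52  11:420  12:267  13:73  14:410  15:294
  16:327  17:378  18:287  19:19  20:369  21:358
Giant step factor: 44^(-22) ≡ 63 (mod 467).
Scan 179·63^i mod 467 for i = 0, 1, …:
  i=0: 179   i=1: 69   i=2: 144   i=3: 199
  i=4: 395   i=5: 134   i=6: 36   i=7: 400
  i=8: 449   i=9: 267
Match at i=9, j=12: n = 9·22 + 12 = 210.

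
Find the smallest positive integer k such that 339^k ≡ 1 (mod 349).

116

The order of 339 must divide p − 1 = 348 = 2^2 · 3 · 29.
Divisors: 1, 2, 3, 4, 6, 12, 29, 58, 87, 116, 174, 348.
Check each in increasing order: 339^1 ≡ 339;  339^2 ≡ 100;  339^3 ≡ 47;  339^4 ≡ 228;  339^6 ≡ 115;  339^12 ≡ 312;  339^29 ≡ 136;  339^58 ≡ 348;  339^87 ≡ 213;  339^116 ≡ 1.
Smallest exponent giving 1 is 116.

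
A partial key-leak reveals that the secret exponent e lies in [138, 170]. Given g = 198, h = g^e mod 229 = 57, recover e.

144

Compute 198^138 mod 229 = 64, then multiply by 198 repeatedly:
  198^138=64  198^139=77  198^140=132  198^141=30  198^142=215
  198^143=205  198^144=57
Found 57 at exponent 144.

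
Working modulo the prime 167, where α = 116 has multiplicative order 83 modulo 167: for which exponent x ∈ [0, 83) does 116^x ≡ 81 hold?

37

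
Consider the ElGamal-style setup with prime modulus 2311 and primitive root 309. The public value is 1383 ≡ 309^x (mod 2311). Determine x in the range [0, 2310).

Baby-step giant-step with m = ceil(sqrt(2310)) = 49.
Baby table (309^j mod 2311 for j=0..48):
  0:1  1:309  2:730  3:1403  4:1370  5:417  6:1748  7:1669
  8:368  9:473  10:564  11:951  12:362  13:930  14:806  15:1777
  16:1386  17:739  18:1873  19:1007  20:1489  21:212  22:800  23:2234
  24:1628  25:1565  26:586  27:816  28:245  29:1753  30:903  31:1707
  32:555  33:481  34:725  35:2169  36:31  37:335  38:1831  39:1895
  40:872  41:1372  42:1035  43:897  44:2164  45:797  46:1307  47:1749
  48:1978
Giant step factor: 309^(-49) ≡ 844 (mod 2311).
Scan 1383·844^i mod 2311 for i = 0, 1, …:
  i=0: 1383   i=1: 197   i=2: 2187   i=3: 1650
  i=4: 1378   i=5: 599   i=6: 1758   i=7: 90
  i=8: 2008   i=9: 789     …   i=37: 1232
  i=38: 2169
Match at i=38, j=35: x = 38·49 + 35 = 1897.

1897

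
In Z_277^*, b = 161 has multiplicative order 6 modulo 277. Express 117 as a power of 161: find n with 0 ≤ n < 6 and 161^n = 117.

5

Successive powers of 161 modulo 277:
  161^0=1  161^1=161  161^2=160  161^3=276  161^4=116  161^5=117
So 161^5 ≡ 117 (mod 277), giving n = 5.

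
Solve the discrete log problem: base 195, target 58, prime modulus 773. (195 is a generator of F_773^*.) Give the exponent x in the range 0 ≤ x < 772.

Baby-step giant-step with m = ceil(sqrt(772)) = 28.
Baby table (195^j mod 773 for j=0..27):
  0:1  1:195  2:148  3:259  4:260  5:455  6:603  7:89
  8:349  9:31  10:634  11:723  12:299  13:330  14:191  15:141
  16:440  17:770  18:188  19:329  20:769  21:766  22:181  23:510
  24:506  25:499  26:680  27:417
Giant step factor: 195^(-28) ≡ 67 (mod 773).
Scan 58·67^i mod 773 for i = 0, 1, …:
  i=0: 58   i=1: 21   i=2: 634
Match at i=2, j=10: x = 2·28 + 10 = 66.

66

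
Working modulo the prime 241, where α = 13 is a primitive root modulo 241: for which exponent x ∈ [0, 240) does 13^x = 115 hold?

45

Baby-step giant-step with m = ceil(sqrt(240)) = 16.
Baby table (13^j mod 241 for j=0..15):
  0:1  1:13  2:169  3:28  4:123  5:153  6:61  7:70
  8:187  9:21  10:32  11:175  12:106  13:173  14:80  15:76
Giant step factor: 13^(-16) ≡ 231 (mod 241).
Scan 115·231^i mod 241 for i = 0, 1, …:
  i=0: 115   i=1: 55   i=2: 173
Match at i=2, j=13: x = 2·16 + 13 = 45.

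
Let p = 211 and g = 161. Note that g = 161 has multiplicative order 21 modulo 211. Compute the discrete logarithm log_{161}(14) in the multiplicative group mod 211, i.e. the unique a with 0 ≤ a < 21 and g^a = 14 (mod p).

14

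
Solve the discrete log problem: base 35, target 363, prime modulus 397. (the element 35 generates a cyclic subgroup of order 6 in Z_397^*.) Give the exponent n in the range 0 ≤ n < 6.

5

Successive powers of 35 modulo 397:
  35^0=1  35^1=35  35^2=34  35^3=396  35^4=362  35^5=363
So 35^5 ≡ 363 (mod 397), giving n = 5.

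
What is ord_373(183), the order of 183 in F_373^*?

The order of 183 must divide p − 1 = 372 = 2^2 · 3 · 31.
Divisors: 1, 2, 3, 4, 6, 12, 31, 62, 93, 124, 186, 372.
Check each in increasing order: 183^1 ≡ 183;  183^2 ≡ 292;  183^3 ≡ 97;  183^4 ≡ 220;  183^6 ≡ 84;  183^12 ≡ 342;  183^31 ≡ 200;  183^62 ≡ 89;  183^93 ≡ 269;  183^124 ≡ 88;  183^186 ≡ 372;  183^372 ≡ 1.
Smallest exponent giving 1 is 372.

372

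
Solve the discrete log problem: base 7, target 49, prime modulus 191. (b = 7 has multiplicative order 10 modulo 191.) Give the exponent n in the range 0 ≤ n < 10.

2

Successive powers of 7 modulo 191:
  7^0=1  7^1=7  7^2=49
So 7^2 ≡ 49 (mod 191), giving n = 2.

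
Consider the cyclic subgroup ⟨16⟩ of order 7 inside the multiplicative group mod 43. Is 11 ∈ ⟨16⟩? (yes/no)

11 ∈ ⟨16⟩ iff 11^7 ≡ 1 (mod 43), since |⟨16⟩| = 7.
11^7 mod 43 = 1.
Since 1 = 1, 11 lies in the subgroup.

yes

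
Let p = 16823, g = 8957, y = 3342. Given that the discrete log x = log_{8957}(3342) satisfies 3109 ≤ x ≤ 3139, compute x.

3110

Compute 8957^3109 mod 16823 = 15796, then multiply by 8957 repeatedly:
  8957^3109=15796  8957^3110=3342
Found 3342 at exponent 3110.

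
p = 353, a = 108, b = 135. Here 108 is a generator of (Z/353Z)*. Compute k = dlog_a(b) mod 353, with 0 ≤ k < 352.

Baby-step giant-step with m = ceil(sqrt(352)) = 19.
Baby table (108^j mod 353 for j=0..18):
  0:1  1:108  2:15  3:208  4:225  5:296  6:198  7:204
  8:146  9:236  10:72  11:10  12:21  13:150  14:315  15:132
  16:136  17:215  18:275
Giant step factor: 108^(-19) ≡ 228 (mod 353).
Scan 135·228^i mod 353 for i = 0, 1, …:
  i=0: 135   i=1: 69   i=2: 200   i=3: 63
  i=4: 244   i=5: 211   i=6: 100   i=7: 208
Match at i=7, j=3: k = 7·19 + 3 = 136.

136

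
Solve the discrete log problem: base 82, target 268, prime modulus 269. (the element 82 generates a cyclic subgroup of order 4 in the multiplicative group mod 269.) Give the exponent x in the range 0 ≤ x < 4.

Successive powers of 82 modulo 269:
  82^0=1  82^1=82  82^2=268
So 82^2 ≡ 268 (mod 269), giving x = 2.

2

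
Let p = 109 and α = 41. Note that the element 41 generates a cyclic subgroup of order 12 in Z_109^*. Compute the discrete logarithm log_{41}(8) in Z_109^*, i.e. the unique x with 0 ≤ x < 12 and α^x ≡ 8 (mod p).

Successive powers of 41 modulo 109:
  41^0=1  41^1=41  41^2=46  41^3=33  41^4=45  41^5=101
  41^6=108  41^7=68  41^8=63  41^9=76  41^10=64  41^11=8
So 41^11 ≡ 8 (mod 109), giving x = 11.

11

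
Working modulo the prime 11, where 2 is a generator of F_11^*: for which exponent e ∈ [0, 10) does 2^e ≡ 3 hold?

Successive powers of 2 modulo 11:
  2^0=1  2^1=2  2^2=4  2^3=8  2^4=5  2^5=10
  2^6=9  2^7=7  2^8=3
So 2^8 ≡ 3 (mod 11), giving e = 8.

8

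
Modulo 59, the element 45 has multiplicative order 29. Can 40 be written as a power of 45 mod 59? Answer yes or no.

no

40 ∈ ⟨45⟩ iff 40^29 ≡ 1 (mod 59), since |⟨45⟩| = 29.
40^29 mod 59 = 58.
Since 58 ≠ 1, 40 does not lie in the subgroup.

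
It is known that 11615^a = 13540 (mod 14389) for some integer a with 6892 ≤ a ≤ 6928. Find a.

6905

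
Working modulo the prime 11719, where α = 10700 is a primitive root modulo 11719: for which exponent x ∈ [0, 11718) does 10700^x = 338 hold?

Baby-step giant-step with m = ceil(sqrt(11718)) = 109.
Baby table (10700^j mod 11719 for j=0..108):
  0:1  1:10700  2:7089  3:6932  4:2849  5:3181  6:4724  7:2753
  8:7253  9:3882  10:5264  11:3286  12:3200  13:8801  14:8535  15:10052
  16:11137  17:7108  18:11009  19:8631  20:5980  21:260  22:4597  23:3257
  24:9313  25:2443  26:6730  27:9464  28:921  29:10740  30:1486  31:9236
  32:10592  33:11670  34:3055  35:4209  36:183  37:1027  38:8197  39:2904
  40:5731  41:7892  42:9005  43:11601  44:3052  45:7266  46:2354  47:3669
  48:11369  49:5080  50:3278  51:11352  52:10684  53:11674  54:10698  55:9127
  56:4473  57:704  58:9202  59:10081  60:5024  61:1747  62:1095  63:9219
  64:4477  65:8347  66:2401  67:2652  68:4701  69:2752  70:8272  71:8512
  72:10051  73:437  74:19  75:4077  76:5782  77:2799  78:7255  79:1844
  80:7723  81:5431  82:8898  83:3444  84:6264  85:3839  86:2205  87:3153
  88:9818  89:3484  90:661  91:6143  92:9948  93:11642  94:8149  95:4940
  96:5310  97:3288  98:1162  99:11260  100:10680  101:4031  102:5780  103:4837
  104:4796  105:11418  106:2025  107:10788  108:11169
Giant step factor: 10700^(-109) ≡ 5689 (mod 11719).
Scan 338·5689^i mod 11719 for i = 0, 1, …:
  i=0: 338   i=1: 966   i=2: 11082   i=3: 8997
  i=4: 7060   i=5: 3327   i=6: 1118   i=7: 8604
  i=8: 9612   i=9: 1814     …   i=88: 4642
  i=89: 5431
Match at i=89, j=81: x = 89·109 + 81 = 9782.

9782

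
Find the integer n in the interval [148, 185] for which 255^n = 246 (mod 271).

Compute 255^148 mod 271 = 61, then multiply by 255 repeatedly:
  255^148=61  255^149=108  255^150=169  255^151=6  255^152=175
  255^153=181  255^154=85  255^155=266  255^156=80  255^157=75
  255^158=155  255^159=230  255^160=114  255^161=73  255^162=187
  255^163=260  255^164=176  255^165=165  255^166=70  255^167=235
  255^168=34  255^169=269  255^170=32  255^171=30  255^172=62
  255^173=92  255^174=154  255^175=246
Found 246 at exponent 175.

175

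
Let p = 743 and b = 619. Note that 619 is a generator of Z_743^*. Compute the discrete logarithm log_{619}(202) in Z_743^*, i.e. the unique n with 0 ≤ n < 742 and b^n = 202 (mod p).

Baby-step giant-step with m = ceil(sqrt(742)) = 28.
Baby table (619^j mod 743 for j=0..27):
  0:1  1:619  2:516  3:657  4:262  5:204  6:709  7:501
  8:288  9:695  10:8  11:494  12:413  13:55  14:610  15:146
  16:471  17:293  18:75  19:359  20:64  21:237  22:332  23:440
  24:422  25:425  26:53  27:115
Giant step factor: 619^(-28) ≡ 239 (mod 743).
Scan 202·239^i mod 743 for i = 0, 1, …:
  i=0: 202   i=1: 726   i=2: 395   i=3: 44
  i=4: 114   i=5: 498   i=6: 142   i=7: 503
  i=8: 594   i=9: 53
Match at i=9, j=26: n = 9·28 + 26 = 278.

278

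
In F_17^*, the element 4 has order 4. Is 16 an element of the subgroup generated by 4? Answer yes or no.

16 ∈ ⟨4⟩ iff 16^4 ≡ 1 (mod 17), since |⟨4⟩| = 4.
16^4 mod 17 = 1.
Since 1 = 1, 16 lies in the subgroup.

yes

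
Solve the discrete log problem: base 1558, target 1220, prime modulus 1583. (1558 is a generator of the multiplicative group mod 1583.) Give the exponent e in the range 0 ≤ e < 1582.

877

Baby-step giant-step with m = ceil(sqrt(1582)) = 40.
Baby table (1558^j mod 1583 for j=0..39):
  0:1  1:1558  2:625  3:205  4:1207  5:1485  6:867  7:487
  8:489  9:439  10:106  11:516  12:1347  13:1151  14:1302  15:693
  16:88  17:966  18:1178  19:627  20:155  21:874  22:312  23:115
  24:291  25:640  26:1413  27:1084  28:1394  29:1559  30:600  31:830
  32:1412  33:1109  34:769  35:1354  36:976  37:928  38:545  39:622
Giant step factor: 1558^(-40) ≡ 865 (mod 1583).
Scan 1220·865^i mod 1583 for i = 0, 1, …:
  i=0: 1220   i=1: 1022   i=2: 716   i=3: 387
  i=4: 742   i=5: 715   i=6: 1105   i=7: 1276
  i=8: 389   i=9: 889     …   i=20: 228
  i=21: 928
Match at i=21, j=37: e = 21·40 + 37 = 877.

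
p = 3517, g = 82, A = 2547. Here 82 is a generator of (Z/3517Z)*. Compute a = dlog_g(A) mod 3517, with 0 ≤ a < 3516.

3508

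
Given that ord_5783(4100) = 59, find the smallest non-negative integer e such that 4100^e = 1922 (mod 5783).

42

Baby-step giant-step with m = ceil(sqrt(59)) = 8.
Baby table (4100^j mod 5783 for j=0..7):
  0:1  1:4100  2:4602  3:4054  4:1058  5:550  6:5413  7:3929
Giant step factor: 4100^(-8) ≡ 2732 (mod 5783).
Scan 1922·2732^i mod 5783 for i = 0, 1, …:
  i=0: 1922   i=1: 5723   i=2: 3787   i=3: 297
  i=4: 1784   i=5: 4602
Match at i=5, j=2: e = 5·8 + 2 = 42.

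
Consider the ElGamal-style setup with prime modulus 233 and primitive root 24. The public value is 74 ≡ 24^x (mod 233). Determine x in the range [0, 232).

Baby-step giant-step with m = ceil(sqrt(232)) = 16.
Baby table (24^j mod 233 for j=0..15):
  0:1  1:24  2:110  3:77  4:217  5:82  6:104  7:166
  8:23  9:86  10:200  11:140  12:98  13:22  14:62  15:90
Giant step factor: 24^(-16) ≡ 37 (mod 233).
Scan 74·37^i mod 233 for i = 0, 1, …:
  i=0: 74   i=1: 175   i=2: 184   i=3: 51
  i=4: 23
Match at i=4, j=8: x = 4·16 + 8 = 72.

72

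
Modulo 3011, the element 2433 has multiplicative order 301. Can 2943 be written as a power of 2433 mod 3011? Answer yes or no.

no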